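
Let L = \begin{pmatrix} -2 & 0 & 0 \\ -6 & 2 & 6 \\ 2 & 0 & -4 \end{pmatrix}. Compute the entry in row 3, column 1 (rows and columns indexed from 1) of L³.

56

Characteristic polynomial: λ^3 + 4λ^2 - 4λ - 16 = (λ - 2)(λ + 2)(λ + 4), so the eigenvalues are -4, -2, 2.
λ=-2: eigenvector (1, 0, 1).
λ=2: eigenvector (0, 1, 0).
λ=-4: eigenvector (0, -1, 1).
P = [[1, 0, 0], [0, 1, -1], [1, 0, 1]], D = diag(-2, 2, -4), P⁻¹ = [[1, 0, 0], [-1, 1, 1], [-1, 0, 1]].
L³ = P·diag(-8, 8, -64)·P⁻¹ = [[-8, 0, 0], [-72, 8, 72], [56, 0, -64]].
The requested entry is 56.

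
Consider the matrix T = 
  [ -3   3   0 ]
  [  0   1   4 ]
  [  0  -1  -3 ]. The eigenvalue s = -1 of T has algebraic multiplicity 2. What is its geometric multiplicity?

1

T + 1I = [[-2, 3, 0], [0, 2, 4], [0, -1, -2]].
This matrix has rank 2, so its null space has dimension 3 − 2 = 1.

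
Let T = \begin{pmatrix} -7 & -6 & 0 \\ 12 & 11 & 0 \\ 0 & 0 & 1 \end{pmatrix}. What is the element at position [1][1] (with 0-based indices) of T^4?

Characteristic polynomial: s^3 - 5s^2 - s + 5 = (s - 5)(s - 1)(s + 1), so the eigenvalues are -1, 1, 5.
s=1: eigenvector (0, 0, 1).
s=-1: eigenvector (1, -1, 0).
s=5: eigenvector (1, -2, 0).
P = [[0, 1, 1], [0, -1, -2], [1, 0, 0]], D = diag(1, -1, 5), P⁻¹ = [[0, 0, 1], [2, 1, 0], [-1, -1, 0]].
T⁴ = P·diag(1, 1, 625)·P⁻¹ = [[-623, -624, 0], [1248, 1249, 0], [0, 0, 1]].
The requested entry is 1249.

1249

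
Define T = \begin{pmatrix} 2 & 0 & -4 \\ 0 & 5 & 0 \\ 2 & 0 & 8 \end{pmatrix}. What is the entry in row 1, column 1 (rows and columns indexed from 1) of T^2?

Characteristic polynomial: λ^3 - 15λ^2 + 74λ - 120 = (λ - 6)(λ - 5)(λ - 4), so the eigenvalues are 4, 5, 6.
λ=5: eigenvector (0, 1, 0).
λ=4: eigenvector (2, 0, -1).
λ=6: eigenvector (-1, 0, 1).
P = [[0, 2, -1], [1, 0, 0], [0, -1, 1]], D = diag(5, 4, 6), P⁻¹ = [[0, 1, 0], [1, 0, 1], [1, 0, 2]].
T² = P·diag(25, 16, 36)·P⁻¹ = [[-4, 0, -40], [0, 25, 0], [20, 0, 56]].
The requested entry is -4.

-4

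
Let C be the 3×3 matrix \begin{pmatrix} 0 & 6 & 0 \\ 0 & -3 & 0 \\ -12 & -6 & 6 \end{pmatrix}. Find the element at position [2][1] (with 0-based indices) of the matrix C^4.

Characteristic polynomial: s^3 - 3s^2 - 18s = s(s - 6)(s + 3), so the eigenvalues are -3, 0, 6.
s=0: eigenvector (1, 0, 2).
s=-3: eigenvector (-2, 1, -2).
s=6: eigenvector (0, 0, 1).
P = [[1, -2, 0], [0, 1, 0], [2, -2, 1]], D = diag(0, -3, 6), P⁻¹ = [[1, 2, 0], [0, 1, 0], [-2, -2, 1]].
C⁴ = P·diag(0, 81, 1296)·P⁻¹ = [[0, -162, 0], [0, 81, 0], [-2592, -2754, 1296]].
The requested entry is -2754.

-2754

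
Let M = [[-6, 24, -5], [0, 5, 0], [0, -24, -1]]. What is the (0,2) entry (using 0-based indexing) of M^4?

1295

Characteristic polynomial: r^3 + 2r^2 - 29r - 30 = (r - 5)(r + 1)(r + 6), so the eigenvalues are -6, -1, 5.
r=-6: eigenvector (1, 0, 0).
r=5: eigenvector (4, 1, -4).
r=-1: eigenvector (-1, 0, 1).
P = [[1, 4, -1], [0, 1, 0], [0, -4, 1]], D = diag(-6, 5, -1), P⁻¹ = [[1, 0, 1], [0, 1, 0], [0, 4, 1]].
M⁴ = P·diag(1296, 625, 1)·P⁻¹ = [[1296, 2496, 1295], [0, 625, 0], [0, -2496, 1]].
The requested entry is 1295.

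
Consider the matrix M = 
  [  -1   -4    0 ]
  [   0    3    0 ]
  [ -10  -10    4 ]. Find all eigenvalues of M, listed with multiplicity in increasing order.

Characteristic polynomial: p(μ) = μ^3 - 6μ^2 + 5μ + 12 = (μ - 4)(μ - 3)(μ + 1).
Roots (with multiplicity): -1, 3, 4.

-1, 3, 4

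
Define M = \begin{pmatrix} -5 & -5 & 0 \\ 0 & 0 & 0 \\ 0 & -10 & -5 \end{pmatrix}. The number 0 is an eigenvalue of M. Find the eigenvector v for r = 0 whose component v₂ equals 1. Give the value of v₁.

M = [[-5, -5, 0], [0, 0, 0], [0, -10, -5]].
Solving (M)v = 0 gives the eigenspace spanned by (-1, 1, -2).
With v₂ = 1, v = (-1, 1, -2), so v₁ = -1.

-1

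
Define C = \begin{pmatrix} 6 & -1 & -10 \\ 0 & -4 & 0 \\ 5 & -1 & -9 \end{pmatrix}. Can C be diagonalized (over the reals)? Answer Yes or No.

No

Characteristic polynomial: p(t) = t^3 + 7t^2 + 8t - 16 = (t - 1)(t + 4)^2.
t = -4 has algebraic multiplicity 2; rank(C + 4I) = 2, so geometric multiplicity = 1.
Geometric multiplicity < algebraic multiplicity, so C is not diagonalizable.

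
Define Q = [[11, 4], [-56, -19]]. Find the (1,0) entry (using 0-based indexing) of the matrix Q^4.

15232

Characteristic polynomial: r^2 + 8r + 15 = (r + 3)(r + 5), so the eigenvalues are -5, -3.
r=-5: eigenvector (1, -4).
r=-3: eigenvector (2, -7).
P = [[1, 2], [-4, -7]], D = diag(-5, -3), P⁻¹ = [[-7, -2], [4, 1]].
Q⁴ = P·diag(625, 81)·P⁻¹ = [[-3727, -1088], [15232, 4433]].
The requested entry is 15232.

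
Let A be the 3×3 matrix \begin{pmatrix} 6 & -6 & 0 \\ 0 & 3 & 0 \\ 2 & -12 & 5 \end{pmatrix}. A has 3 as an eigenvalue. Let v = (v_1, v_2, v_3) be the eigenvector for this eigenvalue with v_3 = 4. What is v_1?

2

A − 3I = [[3, -6, 0], [0, 0, 0], [2, -12, 2]].
Solving (A − 3I)v = 0 gives the eigenspace spanned by (2, 1, 4).
With v_3 = 4, v = (2, 1, 4), so v_1 = 2.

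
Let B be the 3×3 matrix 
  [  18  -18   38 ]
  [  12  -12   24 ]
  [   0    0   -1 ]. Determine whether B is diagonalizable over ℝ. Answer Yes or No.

Yes

Characteristic polynomial: p(μ) = μ^3 - 5μ^2 - 6μ = μ(μ - 6)(μ + 1).
All 3 eigenvalues are distinct, so B is diagonalizable.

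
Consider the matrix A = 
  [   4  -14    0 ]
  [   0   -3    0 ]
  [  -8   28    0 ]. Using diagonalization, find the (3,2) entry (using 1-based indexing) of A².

Characteristic polynomial: r^3 - r^2 - 12r = r(r - 4)(r + 3), so the eigenvalues are -3, 0, 4.
r=0: eigenvector (0, 0, 1).
r=-3: eigenvector (2, 1, -4).
r=4: eigenvector (1, 0, -2).
P = [[0, 2, 1], [0, 1, 0], [1, -4, -2]], D = diag(0, -3, 4), P⁻¹ = [[2, 0, 1], [0, 1, 0], [1, -2, 0]].
A² = P·diag(0, 9, 16)·P⁻¹ = [[16, -14, 0], [0, 9, 0], [-32, 28, 0]].
The requested entry is 28.

28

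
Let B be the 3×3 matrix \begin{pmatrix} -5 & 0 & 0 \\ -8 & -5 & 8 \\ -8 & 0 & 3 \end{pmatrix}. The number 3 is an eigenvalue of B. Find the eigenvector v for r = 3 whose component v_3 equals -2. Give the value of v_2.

B − 3I = [[-8, 0, 0], [-8, -8, 8], [-8, 0, 0]].
Solving (B − 3I)v = 0 gives the eigenspace spanned by (0, -2, -2).
With v_3 = -2, v = (0, -2, -2), so v_2 = -2.

-2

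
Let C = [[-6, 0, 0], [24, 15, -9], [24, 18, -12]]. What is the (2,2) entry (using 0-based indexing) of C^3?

Characteristic polynomial: s^3 + 3s^2 - 36s - 108 = (s - 6)(s + 3)(s + 6), so the eigenvalues are -6, -3, 6.
s=-6: eigenvector (1, -2, -2).
s=-3: eigenvector (0, 1, 2).
s=6: eigenvector (0, -1, -1).
P = [[1, 0, 0], [-2, 1, -1], [-2, 2, -1]], D = diag(-6, -3, 6), P⁻¹ = [[1, 0, 0], [0, -1, 1], [-2, -2, 1]].
C³ = P·diag(-216, -27, 216)·P⁻¹ = [[-216, 0, 0], [864, 459, -243], [864, 486, -270]].
The requested entry is -270.

-270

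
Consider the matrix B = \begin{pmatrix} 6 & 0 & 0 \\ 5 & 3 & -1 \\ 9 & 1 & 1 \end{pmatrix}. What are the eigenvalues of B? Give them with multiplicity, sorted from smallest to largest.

Characteristic polynomial: p(r) = r^3 - 10r^2 + 28r - 24 = (r - 6)(r - 2)^2.
Roots (with multiplicity): 2, 2, 6.

2, 2, 6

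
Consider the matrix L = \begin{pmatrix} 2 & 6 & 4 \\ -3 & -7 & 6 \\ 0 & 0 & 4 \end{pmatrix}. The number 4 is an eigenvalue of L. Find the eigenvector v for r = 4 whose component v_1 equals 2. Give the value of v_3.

1

L − 4I = [[-2, 6, 4], [-3, -11, 6], [0, 0, 0]].
Solving (L − 4I)v = 0 gives the eigenspace spanned by (2, 0, 1).
With v_1 = 2, v = (2, 0, 1), so v_3 = 1.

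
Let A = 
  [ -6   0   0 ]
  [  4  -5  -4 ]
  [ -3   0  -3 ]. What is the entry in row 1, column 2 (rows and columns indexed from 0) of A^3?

-196

Characteristic polynomial: s^3 + 14s^2 + 63s + 90 = (s + 3)(s + 5)(s + 6), so the eigenvalues are -6, -5, -3.
s=-6: eigenvector (1, 0, 1).
s=-5: eigenvector (0, 1, 0).
s=-3: eigenvector (0, -2, 1).
P = [[1, 0, 0], [0, 1, -2], [1, 0, 1]], D = diag(-6, -5, -3), P⁻¹ = [[1, 0, 0], [-2, 1, 2], [-1, 0, 1]].
A³ = P·diag(-216, -125, -27)·P⁻¹ = [[-216, 0, 0], [196, -125, -196], [-189, 0, -27]].
The requested entry is -196.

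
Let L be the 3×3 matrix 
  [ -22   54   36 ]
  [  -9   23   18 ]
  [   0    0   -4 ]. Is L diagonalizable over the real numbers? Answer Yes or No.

Yes

Characteristic polynomial: p(λ) = λ^3 + 3λ^2 - 24λ - 80 = (λ - 5)(λ + 4)^2.
λ = -4 has algebraic multiplicity 2; rank(L + 4I) = 1, so geometric multiplicity = 2.
Every eigenvalue has geometric = algebraic multiplicity, so L is diagonalizable.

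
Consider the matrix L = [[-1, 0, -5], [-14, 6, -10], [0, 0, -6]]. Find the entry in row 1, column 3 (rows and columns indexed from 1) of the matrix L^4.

Characteristic polynomial: t^3 + t^2 - 36t - 36 = (t - 6)(t + 1)(t + 6), so the eigenvalues are -6, -1, 6.
t=-6: eigenvector (1, 2, 1).
t=6: eigenvector (0, 1, 0).
t=-1: eigenvector (1, 2, 0).
P = [[1, 0, 1], [2, 1, 2], [1, 0, 0]], D = diag(-6, 6, -1), P⁻¹ = [[0, 0, 1], [-2, 1, 0], [1, 0, -1]].
L⁴ = P·diag(1296, 1296, 1)·P⁻¹ = [[1, 0, 1295], [-2590, 1296, 2590], [0, 0, 1296]].
The requested entry is 1295.

1295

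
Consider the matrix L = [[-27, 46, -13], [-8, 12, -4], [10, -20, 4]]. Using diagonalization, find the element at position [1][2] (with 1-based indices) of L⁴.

-21310

Characteristic polynomial: μ^3 + 11μ^2 + 34μ + 24 = (μ + 1)(μ + 4)(μ + 6), so the eigenvalues are -6, -4, -1.
μ=-6: eigenvector (5, 2, -1).
μ=-4: eigenvector (2, 1, 0).
μ=-1: eigenvector (-1, 0, 2).
P = [[5, 2, -1], [2, 1, 0], [-1, 0, 2]], D = diag(-6, -4, -1), P⁻¹ = [[2, -4, 1], [-4, 9, -2], [1, -2, 1]].
L⁴ = P·diag(1296, 256, 1)·P⁻¹ = [[10911, -21310, 5455], [4160, -8064, 2080], [-2590, 5180, -1294]].
The requested entry is -21310.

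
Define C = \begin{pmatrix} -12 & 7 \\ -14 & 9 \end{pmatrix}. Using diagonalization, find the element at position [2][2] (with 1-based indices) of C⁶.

Characteristic polynomial: λ^2 + 3λ - 10 = (λ - 2)(λ + 5), so the eigenvalues are -5, 2.
λ=2: eigenvector (-1, -2).
λ=-5: eigenvector (1, 1).
P = [[-1, 1], [-2, 1]], D = diag(2, -5), P⁻¹ = [[1, -1], [2, -1]].
C⁶ = P·diag(64, 15625)·P⁻¹ = [[31186, -15561], [31122, -15497]].
The requested entry is -15497.

-15497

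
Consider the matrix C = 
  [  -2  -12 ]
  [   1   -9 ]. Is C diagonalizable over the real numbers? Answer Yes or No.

Yes

Characteristic polynomial: p(s) = s^2 + 11s + 30 = (s + 5)(s + 6).
All 2 eigenvalues are distinct, so C is diagonalizable.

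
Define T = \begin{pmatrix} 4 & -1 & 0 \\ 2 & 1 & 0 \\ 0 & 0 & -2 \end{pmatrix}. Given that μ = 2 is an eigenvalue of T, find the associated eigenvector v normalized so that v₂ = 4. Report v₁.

2

T − 2I = [[2, -1, 0], [2, -1, 0], [0, 0, -4]].
Solving (T − 2I)v = 0 gives the eigenspace spanned by (2, 4, 0).
With v₂ = 4, v = (2, 4, 0), so v₁ = 2.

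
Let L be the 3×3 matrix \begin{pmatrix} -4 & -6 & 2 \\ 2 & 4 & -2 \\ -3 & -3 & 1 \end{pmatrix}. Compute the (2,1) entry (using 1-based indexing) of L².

6

Characteristic polynomial: μ^3 - μ^2 - 4μ + 4 = (μ - 2)(μ - 1)(μ + 2), so the eigenvalues are -2, 1, 2.
μ=2: eigenvector (-1, 1, 0).
μ=1: eigenvector (2, -2, -1).
μ=-2: eigenvector (1, 0, 1).
P = [[-1, 2, 1], [1, -2, 0], [0, -1, 1]], D = diag(2, 1, -2), P⁻¹ = [[2, 3, -2], [1, 1, -1], [1, 1, 0]].
L² = P·diag(4, 1, 4)·P⁻¹ = [[-2, -6, 6], [6, 10, -6], [3, 3, 1]].
The requested entry is 6.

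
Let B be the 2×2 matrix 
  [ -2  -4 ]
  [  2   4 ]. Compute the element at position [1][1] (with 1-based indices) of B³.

-8

Characteristic polynomial: μ^2 - 2μ = μ(μ - 2), so the eigenvalues are 0, 2.
μ=2: eigenvector (-1, 1).
μ=0: eigenvector (2, -1).
P = [[-1, 2], [1, -1]], D = diag(2, 0), P⁻¹ = [[1, 2], [1, 1]].
B³ = P·diag(8, 0)·P⁻¹ = [[-8, -16], [8, 16]].
The requested entry is -8.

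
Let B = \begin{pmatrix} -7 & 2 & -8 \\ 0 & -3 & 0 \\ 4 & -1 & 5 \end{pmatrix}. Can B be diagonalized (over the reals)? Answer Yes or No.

No

Characteristic polynomial: p(s) = s^3 + 5s^2 + 3s - 9 = (s - 1)(s + 3)^2.
s = -3 has algebraic multiplicity 2; rank(B + 3I) = 2, so geometric multiplicity = 1.
Geometric multiplicity < algebraic multiplicity, so B is not diagonalizable.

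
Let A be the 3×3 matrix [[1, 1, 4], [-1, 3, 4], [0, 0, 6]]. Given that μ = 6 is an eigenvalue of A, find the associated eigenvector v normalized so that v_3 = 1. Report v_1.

A − 6I = [[-5, 1, 4], [-1, -3, 4], [0, 0, 0]].
Solving (A − 6I)v = 0 gives the eigenspace spanned by (1, 1, 1).
With v_3 = 1, v = (1, 1, 1), so v_1 = 1.

1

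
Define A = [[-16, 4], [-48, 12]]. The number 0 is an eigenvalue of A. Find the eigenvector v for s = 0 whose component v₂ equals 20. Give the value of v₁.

5

A = [[-16, 4], [-48, 12]].
Solving (A)v = 0 gives the eigenspace spanned by (5, 20).
With v₂ = 20, v = (5, 20), so v₁ = 5.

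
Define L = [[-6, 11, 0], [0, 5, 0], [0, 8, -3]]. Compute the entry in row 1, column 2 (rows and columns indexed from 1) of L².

Characteristic polynomial: s^3 + 4s^2 - 27s - 90 = (s - 5)(s + 3)(s + 6), so the eigenvalues are -6, -3, 5.
s=-6: eigenvector (1, 0, 0).
s=5: eigenvector (1, 1, 1).
s=-3: eigenvector (0, 0, 1).
P = [[1, 1, 0], [0, 1, 0], [0, 1, 1]], D = diag(-6, 5, -3), P⁻¹ = [[1, -1, 0], [0, 1, 0], [0, -1, 1]].
L² = P·diag(36, 25, 9)·P⁻¹ = [[36, -11, 0], [0, 25, 0], [0, 16, 9]].
The requested entry is -11.

-11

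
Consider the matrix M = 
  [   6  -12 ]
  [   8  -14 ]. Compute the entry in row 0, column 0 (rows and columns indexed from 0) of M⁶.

-93120

Characteristic polynomial: r^2 + 8r + 12 = (r + 2)(r + 6), so the eigenvalues are -6, -2.
r=-6: eigenvector (1, 1).
r=-2: eigenvector (3, 2).
P = [[1, 3], [1, 2]], D = diag(-6, -2), P⁻¹ = [[-2, 3], [1, -1]].
M⁶ = P·diag(46656, 64)·P⁻¹ = [[-93120, 139776], [-93184, 139840]].
The requested entry is -93120.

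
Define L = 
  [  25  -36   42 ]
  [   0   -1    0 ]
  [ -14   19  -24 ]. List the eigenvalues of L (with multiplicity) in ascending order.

Characteristic polynomial: p(t) = t^3 - 13t - 12 = (t - 4)(t + 1)(t + 3).
Roots (with multiplicity): -3, -1, 4.

-3, -1, 4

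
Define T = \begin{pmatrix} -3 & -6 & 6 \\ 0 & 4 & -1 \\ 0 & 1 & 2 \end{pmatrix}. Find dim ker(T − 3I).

1

T − 3I = [[-6, -6, 6], [0, 1, -1], [0, 1, -1]].
This matrix has rank 2, so its null space has dimension 3 − 2 = 1.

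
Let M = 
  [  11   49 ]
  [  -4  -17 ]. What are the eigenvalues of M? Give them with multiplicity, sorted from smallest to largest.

-3, -3

Characteristic polynomial: p(λ) = λ^2 + 6λ + 9 = (λ + 3)^2.
Roots (with multiplicity): -3, -3.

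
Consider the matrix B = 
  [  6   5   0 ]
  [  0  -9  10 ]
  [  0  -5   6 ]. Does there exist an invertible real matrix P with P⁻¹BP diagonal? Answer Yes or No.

Yes

Characteristic polynomial: p(t) = t^3 - 3t^2 - 22t + 24 = (t - 6)(t - 1)(t + 4).
All 3 eigenvalues are distinct, so B is diagonalizable.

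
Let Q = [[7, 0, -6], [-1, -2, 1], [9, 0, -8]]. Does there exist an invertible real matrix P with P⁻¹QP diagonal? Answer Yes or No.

Characteristic polynomial: p(t) = t^3 + 3t^2 - 4 = (t - 1)(t + 2)^2.
t = -2 has algebraic multiplicity 2; rank(Q + 2I) = 2, so geometric multiplicity = 1.
Geometric multiplicity < algebraic multiplicity, so Q is not diagonalizable.

No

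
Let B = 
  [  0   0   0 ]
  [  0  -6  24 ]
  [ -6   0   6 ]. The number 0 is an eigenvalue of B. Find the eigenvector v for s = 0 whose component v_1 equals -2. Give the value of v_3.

-2

B = [[0, 0, 0], [0, -6, 24], [-6, 0, 6]].
Solving (B)v = 0 gives the eigenspace spanned by (-2, -8, -2).
With v_1 = -2, v = (-2, -8, -2), so v_3 = -2.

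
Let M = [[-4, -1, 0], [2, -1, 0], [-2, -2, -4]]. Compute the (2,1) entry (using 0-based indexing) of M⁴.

240

Characteristic polynomial: r^3 + 9r^2 + 26r + 24 = (r + 2)(r + 3)(r + 4), so the eigenvalues are -4, -3, -2.
r=-3: eigenvector (1, -1, 0).
r=-4: eigenvector (0, 0, 1).
r=-2: eigenvector (-1, 2, -1).
P = [[1, 0, -1], [-1, 0, 2], [0, 1, -1]], D = diag(-3, -4, -2), P⁻¹ = [[2, 1, 0], [1, 1, 1], [1, 1, 0]].
M⁴ = P·diag(81, 256, 16)·P⁻¹ = [[146, 65, 0], [-130, -49, 0], [240, 240, 256]].
The requested entry is 240.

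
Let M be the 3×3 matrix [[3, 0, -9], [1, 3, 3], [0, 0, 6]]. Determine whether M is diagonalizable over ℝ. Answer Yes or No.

Characteristic polynomial: p(s) = s^3 - 12s^2 + 45s - 54 = (s - 6)(s - 3)^2.
s = 3 has algebraic multiplicity 2; rank(M − 3I) = 2, so geometric multiplicity = 1.
Geometric multiplicity < algebraic multiplicity, so M is not diagonalizable.

No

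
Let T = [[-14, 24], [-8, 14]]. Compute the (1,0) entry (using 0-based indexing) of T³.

Characteristic polynomial: λ^2 - 4 = (λ - 2)(λ + 2), so the eigenvalues are -2, 2.
λ=-2: eigenvector (-2, -1).
λ=2: eigenvector (-3, -2).
P = [[-2, -3], [-1, -2]], D = diag(-2, 2), P⁻¹ = [[-2, 3], [1, -2]].
T³ = P·diag(-8, 8)·P⁻¹ = [[-56, 96], [-32, 56]].
The requested entry is -32.

-32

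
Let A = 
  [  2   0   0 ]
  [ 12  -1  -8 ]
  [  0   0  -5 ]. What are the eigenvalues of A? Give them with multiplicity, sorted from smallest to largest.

Characteristic polynomial: p(λ) = λ^3 + 4λ^2 - 7λ - 10 = (λ - 2)(λ + 1)(λ + 5).
Roots (with multiplicity): -5, -1, 2.

-5, -1, 2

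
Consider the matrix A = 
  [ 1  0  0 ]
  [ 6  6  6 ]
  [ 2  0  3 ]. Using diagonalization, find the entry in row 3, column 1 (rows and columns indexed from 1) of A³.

26

Characteristic polynomial: λ^3 - 10λ^2 + 27λ - 18 = (λ - 6)(λ - 3)(λ - 1), so the eigenvalues are 1, 3, 6.
λ=3: eigenvector (0, -2, 1).
λ=6: eigenvector (0, 1, 0).
λ=1: eigenvector (1, 0, -1).
P = [[0, 0, 1], [-2, 1, 0], [1, 0, -1]], D = diag(3, 6, 1), P⁻¹ = [[1, 0, 1], [2, 1, 2], [1, 0, 0]].
A³ = P·diag(27, 216, 1)·P⁻¹ = [[1, 0, 0], [378, 216, 378], [26, 0, 27]].
The requested entry is 26.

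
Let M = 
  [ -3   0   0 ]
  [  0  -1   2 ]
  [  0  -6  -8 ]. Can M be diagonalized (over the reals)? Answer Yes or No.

Yes

Characteristic polynomial: p(r) = r^3 + 12r^2 + 47r + 60 = (r + 3)(r + 4)(r + 5).
All 3 eigenvalues are distinct, so M is diagonalizable.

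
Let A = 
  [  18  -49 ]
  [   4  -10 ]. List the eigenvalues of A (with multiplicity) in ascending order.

4, 4

Characteristic polynomial: p(λ) = λ^2 - 8λ + 16 = (λ - 4)^2.
Roots (with multiplicity): 4, 4.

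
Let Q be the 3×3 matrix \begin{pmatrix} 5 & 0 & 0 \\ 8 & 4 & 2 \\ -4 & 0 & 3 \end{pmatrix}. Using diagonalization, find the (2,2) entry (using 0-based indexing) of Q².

Characteristic polynomial: λ^3 - 12λ^2 + 47λ - 60 = (λ - 5)(λ - 4)(λ - 3), so the eigenvalues are 3, 4, 5.
λ=5: eigenvector (1, 4, -2).
λ=3: eigenvector (0, -2, 1).
λ=4: eigenvector (0, 1, 0).
P = [[1, 0, 0], [4, -2, 1], [-2, 1, 0]], D = diag(5, 3, 4), P⁻¹ = [[1, 0, 0], [2, 0, 1], [0, 1, 2]].
Q² = P·diag(25, 9, 16)·P⁻¹ = [[25, 0, 0], [64, 16, 14], [-32, 0, 9]].
The requested entry is 9.

9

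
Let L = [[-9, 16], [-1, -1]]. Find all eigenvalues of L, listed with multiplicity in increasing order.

-5, -5

Characteristic polynomial: p(t) = t^2 + 10t + 25 = (t + 5)^2.
Roots (with multiplicity): -5, -5.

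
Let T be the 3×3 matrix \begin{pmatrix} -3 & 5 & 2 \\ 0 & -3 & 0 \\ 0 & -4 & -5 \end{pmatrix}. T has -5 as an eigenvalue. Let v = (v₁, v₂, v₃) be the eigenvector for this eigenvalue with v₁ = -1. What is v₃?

1

T + 5I = [[2, 5, 2], [0, 2, 0], [0, -4, 0]].
Solving (T + 5I)v = 0 gives the eigenspace spanned by (-1, 0, 1).
With v₁ = -1, v = (-1, 0, 1), so v₃ = 1.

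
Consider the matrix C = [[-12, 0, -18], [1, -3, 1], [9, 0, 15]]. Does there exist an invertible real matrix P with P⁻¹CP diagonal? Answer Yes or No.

Characteristic polynomial: p(s) = s^3 - 27s - 54 = (s - 6)(s + 3)^2.
s = -3 has algebraic multiplicity 2; rank(C + 3I) = 2, so geometric multiplicity = 1.
Geometric multiplicity < algebraic multiplicity, so C is not diagonalizable.

No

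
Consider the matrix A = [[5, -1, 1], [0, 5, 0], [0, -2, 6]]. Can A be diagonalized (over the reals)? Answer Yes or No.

Characteristic polynomial: p(t) = t^3 - 16t^2 + 85t - 150 = (t - 6)(t - 5)^2.
t = 5 has algebraic multiplicity 2; rank(A − 5I) = 2, so geometric multiplicity = 1.
Geometric multiplicity < algebraic multiplicity, so A is not diagonalizable.

No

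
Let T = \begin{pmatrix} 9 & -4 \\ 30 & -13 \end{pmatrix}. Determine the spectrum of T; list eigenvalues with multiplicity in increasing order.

-3, -1

Characteristic polynomial: p(μ) = μ^2 + 4μ + 3 = (μ + 1)(μ + 3).
Roots (with multiplicity): -3, -1.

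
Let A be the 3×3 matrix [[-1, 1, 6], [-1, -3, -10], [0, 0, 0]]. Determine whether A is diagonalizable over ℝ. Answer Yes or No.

No

Characteristic polynomial: p(s) = s^3 + 4s^2 + 4s = s(s + 2)^2.
s = -2 has algebraic multiplicity 2; rank(A + 2I) = 2, so geometric multiplicity = 1.
Geometric multiplicity < algebraic multiplicity, so A is not diagonalizable.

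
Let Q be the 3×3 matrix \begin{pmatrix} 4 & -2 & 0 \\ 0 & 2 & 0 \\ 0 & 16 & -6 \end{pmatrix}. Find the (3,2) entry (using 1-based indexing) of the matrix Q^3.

Characteristic polynomial: λ^3 - 28λ + 48 = (λ - 4)(λ - 2)(λ + 6), so the eigenvalues are -6, 2, 4.
λ=4: eigenvector (1, 0, 0).
λ=2: eigenvector (1, 1, 2).
λ=-6: eigenvector (0, 0, 1).
P = [[1, 1, 0], [0, 1, 0], [0, 2, 1]], D = diag(4, 2, -6), P⁻¹ = [[1, -1, 0], [0, 1, 0], [0, -2, 1]].
Q³ = P·diag(64, 8, -216)·P⁻¹ = [[64, -56, 0], [0, 8, 0], [0, 448, -216]].
The requested entry is 448.

448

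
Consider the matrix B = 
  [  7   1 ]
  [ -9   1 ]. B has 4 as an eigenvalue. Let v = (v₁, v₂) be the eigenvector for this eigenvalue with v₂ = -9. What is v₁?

B − 4I = [[3, 1], [-9, -3]].
Solving (B − 4I)v = 0 gives the eigenspace spanned by (3, -9).
With v₂ = -9, v = (3, -9), so v₁ = 3.

3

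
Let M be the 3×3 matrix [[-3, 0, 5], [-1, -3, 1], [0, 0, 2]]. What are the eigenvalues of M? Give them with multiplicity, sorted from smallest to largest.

Characteristic polynomial: p(r) = r^3 + 4r^2 - 3r - 18 = (r - 2)(r + 3)^2.
Roots (with multiplicity): -3, -3, 2.

-3, -3, 2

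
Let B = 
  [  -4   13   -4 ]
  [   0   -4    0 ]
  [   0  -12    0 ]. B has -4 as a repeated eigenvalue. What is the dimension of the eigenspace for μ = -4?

B + 4I = [[0, 13, -4], [0, 0, 0], [0, -12, 4]].
This matrix has rank 2, so its null space has dimension 3 − 2 = 1.

1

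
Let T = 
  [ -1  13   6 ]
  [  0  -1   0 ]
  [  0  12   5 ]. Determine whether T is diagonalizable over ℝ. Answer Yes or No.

Characteristic polynomial: p(r) = r^3 - 3r^2 - 9r - 5 = (r - 5)(r + 1)^2.
r = -1 has algebraic multiplicity 2; rank(T + 1I) = 2, so geometric multiplicity = 1.
Geometric multiplicity < algebraic multiplicity, so T is not diagonalizable.

No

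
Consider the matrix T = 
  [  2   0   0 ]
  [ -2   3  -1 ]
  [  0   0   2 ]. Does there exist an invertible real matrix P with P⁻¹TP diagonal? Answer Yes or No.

Yes

Characteristic polynomial: p(λ) = λ^3 - 7λ^2 + 16λ - 12 = (λ - 3)(λ - 2)^2.
λ = 2 has algebraic multiplicity 2; rank(T − 2I) = 1, so geometric multiplicity = 2.
Every eigenvalue has geometric = algebraic multiplicity, so T is diagonalizable.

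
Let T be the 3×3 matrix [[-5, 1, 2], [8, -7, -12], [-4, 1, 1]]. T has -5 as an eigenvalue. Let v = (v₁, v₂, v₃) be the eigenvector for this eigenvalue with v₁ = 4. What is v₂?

-8

T + 5I = [[0, 1, 2], [8, -2, -12], [-4, 1, 6]].
Solving (T + 5I)v = 0 gives the eigenspace spanned by (4, -8, 4).
With v₁ = 4, v = (4, -8, 4), so v₂ = -8.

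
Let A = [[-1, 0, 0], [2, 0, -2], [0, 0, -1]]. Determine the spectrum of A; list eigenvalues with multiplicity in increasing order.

-1, -1, 0

Characteristic polynomial: p(s) = s^3 + 2s^2 + s = s(s + 1)^2.
Roots (with multiplicity): -1, -1, 0.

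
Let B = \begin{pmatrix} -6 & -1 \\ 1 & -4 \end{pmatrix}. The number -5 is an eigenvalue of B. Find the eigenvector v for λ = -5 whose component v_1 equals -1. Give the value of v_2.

1

B + 5I = [[-1, -1], [1, 1]].
Solving (B + 5I)v = 0 gives the eigenspace spanned by (-1, 1).
With v_1 = -1, v = (-1, 1), so v_2 = 1.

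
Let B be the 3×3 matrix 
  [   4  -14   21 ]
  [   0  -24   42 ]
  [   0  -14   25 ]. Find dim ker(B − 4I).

2

B − 4I = [[0, -14, 21], [0, -28, 42], [0, -14, 21]].
This matrix has rank 1, so its null space has dimension 3 − 1 = 2.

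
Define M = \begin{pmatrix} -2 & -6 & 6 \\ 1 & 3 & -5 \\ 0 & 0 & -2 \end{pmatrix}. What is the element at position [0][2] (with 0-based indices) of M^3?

Characteristic polynomial: λ^3 + λ^2 - 2λ = λ(λ - 1)(λ + 2), so the eigenvalues are -2, 0, 1.
λ=0: eigenvector (3, -1, 0).
λ=1: eigenvector (-2, 1, 0).
λ=-2: eigenvector (0, 1, 1).
P = [[3, -2, 0], [-1, 1, 1], [0, 0, 1]], D = diag(0, 1, -2), P⁻¹ = [[1, 2, -2], [1, 3, -3], [0, 0, 1]].
M³ = P·diag(0, 1, -8)·P⁻¹ = [[-2, -6, 6], [1, 3, -11], [0, 0, -8]].
The requested entry is 6.

6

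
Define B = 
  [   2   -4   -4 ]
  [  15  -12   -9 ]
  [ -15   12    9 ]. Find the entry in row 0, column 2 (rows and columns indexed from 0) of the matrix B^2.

-8

Characteristic polynomial: r^3 + r^2 - 6r = r(r - 2)(r + 3), so the eigenvalues are -3, 0, 2.
r=2: eigenvector (1, 3, -3).
r=0: eigenvector (2, 7, -6).
r=-3: eigenvector (0, -1, 1).
P = [[1, 2, 0], [3, 7, -1], [-3, -6, 1]], D = diag(2, 0, -3), P⁻¹ = [[1, -2, -2], [0, 1, 1], [3, 0, 1]].
B² = P·diag(4, 0, 9)·P⁻¹ = [[4, -8, -8], [-15, -24, -33], [15, 24, 33]].
The requested entry is -8.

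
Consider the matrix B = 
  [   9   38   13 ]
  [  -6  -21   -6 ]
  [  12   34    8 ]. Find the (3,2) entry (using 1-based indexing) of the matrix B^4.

350

Characteristic polynomial: λ^3 + 4λ^2 - 9λ - 36 = (λ - 3)(λ + 3)(λ + 4), so the eigenvalues are -4, -3, 3.
λ=-3: eigenvector (-1, 1, -2).
λ=3: eigenvector (-2, 1, -2).
λ=-4: eigenvector (-1, 0, 1).
P = [[-1, -2, -1], [1, 1, 0], [-2, -2, 1]], D = diag(-3, 3, -4), P⁻¹ = [[1, 4, 1], [-1, -3, -1], [0, 2, 1]].
B⁴ = P·diag(81, 81, 256)·P⁻¹ = [[81, -350, -175], [0, 81, 0], [0, 350, 256]].
The requested entry is 350.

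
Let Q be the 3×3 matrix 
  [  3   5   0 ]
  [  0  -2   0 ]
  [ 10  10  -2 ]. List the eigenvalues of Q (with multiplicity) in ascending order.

Characteristic polynomial: p(r) = r^3 + r^2 - 8r - 12 = (r - 3)(r + 2)^2.
Roots (with multiplicity): -2, -2, 3.

-2, -2, 3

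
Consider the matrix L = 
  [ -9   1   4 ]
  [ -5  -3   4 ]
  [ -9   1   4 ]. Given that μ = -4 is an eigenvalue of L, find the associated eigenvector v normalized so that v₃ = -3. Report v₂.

-3

L + 4I = [[-5, 1, 4], [-5, 1, 4], [-9, 1, 8]].
Solving (L + 4I)v = 0 gives the eigenspace spanned by (-3, -3, -3).
With v₃ = -3, v = (-3, -3, -3), so v₂ = -3.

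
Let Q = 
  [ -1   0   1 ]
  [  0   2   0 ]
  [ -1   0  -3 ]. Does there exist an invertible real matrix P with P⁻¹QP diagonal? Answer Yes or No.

No

Characteristic polynomial: p(r) = r^3 + 2r^2 - 4r - 8 = (r - 2)(r + 2)^2.
r = -2 has algebraic multiplicity 2; rank(Q + 2I) = 2, so geometric multiplicity = 1.
Geometric multiplicity < algebraic multiplicity, so Q is not diagonalizable.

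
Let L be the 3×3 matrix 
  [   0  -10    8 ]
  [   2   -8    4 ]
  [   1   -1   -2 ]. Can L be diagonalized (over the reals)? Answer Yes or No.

Characteristic polynomial: p(λ) = λ^3 + 10λ^2 + 32λ + 32 = (λ + 2)(λ + 4)^2.
λ = -4 has algebraic multiplicity 2; rank(L + 4I) = 2, so geometric multiplicity = 1.
Geometric multiplicity < algebraic multiplicity, so L is not diagonalizable.

No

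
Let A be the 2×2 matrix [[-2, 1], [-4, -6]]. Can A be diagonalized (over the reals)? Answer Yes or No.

Characteristic polynomial: p(λ) = λ^2 + 8λ + 16 = (λ + 4)^2.
λ = -4 has algebraic multiplicity 2; rank(A + 4I) = 1, so geometric multiplicity = 1.
Geometric multiplicity < algebraic multiplicity, so A is not diagonalizable.

No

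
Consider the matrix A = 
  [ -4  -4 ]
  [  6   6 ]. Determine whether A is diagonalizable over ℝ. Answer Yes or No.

Characteristic polynomial: p(t) = t^2 - 2t = t(t - 2).
All 2 eigenvalues are distinct, so A is diagonalizable.

Yes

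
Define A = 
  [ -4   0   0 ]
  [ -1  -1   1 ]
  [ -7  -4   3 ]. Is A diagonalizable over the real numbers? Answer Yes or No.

Characteristic polynomial: p(r) = r^3 + 2r^2 - 7r + 4 = (r - 1)^2(r + 4).
r = 1 has algebraic multiplicity 2; rank(A − 1I) = 2, so geometric multiplicity = 1.
Geometric multiplicity < algebraic multiplicity, so A is not diagonalizable.

No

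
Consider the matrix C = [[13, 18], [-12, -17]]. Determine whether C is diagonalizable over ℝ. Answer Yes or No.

Yes

Characteristic polynomial: p(r) = r^2 + 4r - 5 = (r - 1)(r + 5).
All 2 eigenvalues are distinct, so C is diagonalizable.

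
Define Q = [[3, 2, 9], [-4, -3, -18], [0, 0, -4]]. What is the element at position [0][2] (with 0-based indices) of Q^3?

189

Characteristic polynomial: t^3 + 4t^2 - t - 4 = (t - 1)(t + 1)(t + 4), so the eigenvalues are -4, -1, 1.
t=-1: eigenvector (1, -2, 0).
t=1: eigenvector (1, -1, 0).
t=-4: eigenvector (-3, 6, 1).
P = [[1, 1, -3], [-2, -1, 6], [0, 0, 1]], D = diag(-1, 1, -4), P⁻¹ = [[-1, -1, 3], [2, 1, 0], [0, 0, 1]].
Q³ = P·diag(-1, 1, -64)·P⁻¹ = [[3, 2, 189], [-4, -3, -378], [0, 0, -64]].
The requested entry is 189.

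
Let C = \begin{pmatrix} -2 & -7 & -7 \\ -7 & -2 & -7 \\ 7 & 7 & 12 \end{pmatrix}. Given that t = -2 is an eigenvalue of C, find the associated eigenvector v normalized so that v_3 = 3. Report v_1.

-3

C + 2I = [[0, -7, -7], [-7, 0, -7], [7, 7, 14]].
Solving (C + 2I)v = 0 gives the eigenspace spanned by (-3, -3, 3).
With v_3 = 3, v = (-3, -3, 3), so v_1 = -3.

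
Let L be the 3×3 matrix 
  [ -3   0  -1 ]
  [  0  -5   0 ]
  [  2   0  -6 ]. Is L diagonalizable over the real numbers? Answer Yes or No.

Characteristic polynomial: p(μ) = μ^3 + 14μ^2 + 65μ + 100 = (μ + 4)(μ + 5)^2.
μ = -5 has algebraic multiplicity 2; rank(L + 5I) = 1, so geometric multiplicity = 2.
Every eigenvalue has geometric = algebraic multiplicity, so L is diagonalizable.

Yes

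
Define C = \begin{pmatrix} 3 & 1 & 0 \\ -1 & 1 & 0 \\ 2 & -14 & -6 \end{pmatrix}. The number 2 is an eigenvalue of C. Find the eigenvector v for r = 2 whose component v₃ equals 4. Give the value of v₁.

C − 2I = [[1, 1, 0], [-1, -1, 0], [2, -14, -8]].
Solving (C − 2I)v = 0 gives the eigenspace spanned by (2, -2, 4).
With v₃ = 4, v = (2, -2, 4), so v₁ = 2.

2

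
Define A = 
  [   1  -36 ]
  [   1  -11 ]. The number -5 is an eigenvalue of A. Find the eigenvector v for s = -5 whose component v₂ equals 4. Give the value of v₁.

A + 5I = [[6, -36], [1, -6]].
Solving (A + 5I)v = 0 gives the eigenspace spanned by (24, 4).
With v₂ = 4, v = (24, 4), so v₁ = 24.

24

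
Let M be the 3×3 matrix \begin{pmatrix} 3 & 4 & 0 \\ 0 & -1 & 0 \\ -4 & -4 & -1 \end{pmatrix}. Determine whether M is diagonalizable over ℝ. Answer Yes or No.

Characteristic polynomial: p(μ) = μ^3 - μ^2 - 5μ - 3 = (μ - 3)(μ + 1)^2.
μ = -1 has algebraic multiplicity 2; rank(M + 1I) = 1, so geometric multiplicity = 2.
Every eigenvalue has geometric = algebraic multiplicity, so M is diagonalizable.

Yes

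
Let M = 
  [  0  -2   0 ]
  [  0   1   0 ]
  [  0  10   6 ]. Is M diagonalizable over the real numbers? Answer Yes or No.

Yes

Characteristic polynomial: p(r) = r^3 - 7r^2 + 6r = r(r - 6)(r - 1).
All 3 eigenvalues are distinct, so M is diagonalizable.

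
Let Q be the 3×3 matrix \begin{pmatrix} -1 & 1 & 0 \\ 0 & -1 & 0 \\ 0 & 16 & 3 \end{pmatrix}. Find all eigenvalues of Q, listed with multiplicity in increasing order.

-1, -1, 3

Characteristic polynomial: p(μ) = μ^3 - μ^2 - 5μ - 3 = (μ - 3)(μ + 1)^2.
Roots (with multiplicity): -1, -1, 3.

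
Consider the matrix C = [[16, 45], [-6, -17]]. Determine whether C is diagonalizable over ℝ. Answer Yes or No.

Yes

Characteristic polynomial: p(t) = t^2 + t - 2 = (t - 1)(t + 2).
All 2 eigenvalues are distinct, so C is diagonalizable.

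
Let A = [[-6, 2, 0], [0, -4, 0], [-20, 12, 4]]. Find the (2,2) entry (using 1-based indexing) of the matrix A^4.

256

Characteristic polynomial: λ^3 + 6λ^2 - 16λ - 96 = (λ - 4)(λ + 4)(λ + 6), so the eigenvalues are -6, -4, 4.
λ=-6: eigenvector (1, 0, 2).
λ=4: eigenvector (0, 0, 1).
λ=-4: eigenvector (1, 1, 1).
P = [[1, 0, 1], [0, 0, 1], [2, 1, 1]], D = diag(-6, 4, -4), P⁻¹ = [[1, -1, 0], [-2, 1, 1], [0, 1, 0]].
A⁴ = P·diag(1296, 256, 256)·P⁻¹ = [[1296, -1040, 0], [0, 256, 0], [2080, -2080, 256]].
The requested entry is 256.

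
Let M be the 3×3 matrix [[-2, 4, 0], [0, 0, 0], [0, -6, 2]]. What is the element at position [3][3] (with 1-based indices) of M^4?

Characteristic polynomial: r^3 - 4r = r(r - 2)(r + 2), so the eigenvalues are -2, 0, 2.
r=-2: eigenvector (1, 0, 0).
r=0: eigenvector (2, 1, 3).
r=2: eigenvector (0, 0, 1).
P = [[1, 2, 0], [0, 1, 0], [0, 3, 1]], D = diag(-2, 0, 2), P⁻¹ = [[1, -2, 0], [0, 1, 0], [0, -3, 1]].
M⁴ = P·diag(16, 0, 16)·P⁻¹ = [[16, -32, 0], [0, 0, 0], [0, -48, 16]].
The requested entry is 16.

16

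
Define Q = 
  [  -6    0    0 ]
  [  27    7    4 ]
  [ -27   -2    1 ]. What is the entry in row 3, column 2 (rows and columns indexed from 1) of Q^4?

Characteristic polynomial: r^3 - 2r^2 - 33r + 90 = (r - 5)(r - 3)(r + 6), so the eigenvalues are -6, 3, 5.
r=-6: eigenvector (1, -3, 3).
r=3: eigenvector (0, 1, -1).
r=5: eigenvector (0, 2, -1).
P = [[1, 0, 0], [-3, 1, 2], [3, -1, -1]], D = diag(-6, 3, 5), P⁻¹ = [[1, 0, 0], [3, -1, -2], [0, 1, 1]].
Q⁴ = P·diag(1296, 81, 625)·P⁻¹ = [[1296, 0, 0], [-3645, 1169, 1088], [3645, -544, -463]].
The requested entry is -544.

-544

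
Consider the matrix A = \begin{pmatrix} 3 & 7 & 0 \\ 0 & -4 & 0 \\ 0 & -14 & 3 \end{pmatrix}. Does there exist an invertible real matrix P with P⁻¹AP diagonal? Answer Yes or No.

Yes

Characteristic polynomial: p(s) = s^3 - 2s^2 - 15s + 36 = (s - 3)^2(s + 4).
s = 3 has algebraic multiplicity 2; rank(A − 3I) = 1, so geometric multiplicity = 2.
Every eigenvalue has geometric = algebraic multiplicity, so A is diagonalizable.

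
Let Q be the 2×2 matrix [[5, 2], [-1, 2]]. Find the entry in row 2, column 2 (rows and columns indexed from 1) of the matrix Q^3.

-10

Characteristic polynomial: μ^2 - 7μ + 12 = (μ - 4)(μ - 3), so the eigenvalues are 3, 4.
μ=3: eigenvector (-1, 1).
μ=4: eigenvector (-2, 1).
P = [[-1, -2], [1, 1]], D = diag(3, 4), P⁻¹ = [[1, 2], [-1, -1]].
Q³ = P·diag(27, 64)·P⁻¹ = [[101, 74], [-37, -10]].
The requested entry is -10.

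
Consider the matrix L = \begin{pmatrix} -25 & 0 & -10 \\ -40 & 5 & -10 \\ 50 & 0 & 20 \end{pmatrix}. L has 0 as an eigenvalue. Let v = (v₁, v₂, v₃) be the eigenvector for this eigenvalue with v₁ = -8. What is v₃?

20

L = [[-25, 0, -10], [-40, 5, -10], [50, 0, 20]].
Solving (L)v = 0 gives the eigenspace spanned by (-8, -24, 20).
With v₁ = -8, v = (-8, -24, 20), so v₃ = 20.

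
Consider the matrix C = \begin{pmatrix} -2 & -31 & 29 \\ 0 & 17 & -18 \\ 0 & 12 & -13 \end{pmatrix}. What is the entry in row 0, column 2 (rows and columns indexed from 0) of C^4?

3135

Characteristic polynomial: t^3 - 2t^2 - 13t - 10 = (t - 5)(t + 1)(t + 2), so the eigenvalues are -2, -1, 5.
t=-2: eigenvector (1, 0, 0).
t=5: eigenvector (-5, 3, 2).
t=-1: eigenvector (-2, 1, 1).
P = [[1, -5, -2], [0, 3, 1], [0, 2, 1]], D = diag(-2, 5, -1), P⁻¹ = [[1, 1, 1], [0, 1, -1], [0, -2, 3]].
C⁴ = P·diag(16, 625, 1)·P⁻¹ = [[16, -3105, 3135], [0, 1873, -1872], [0, 1248, -1247]].
The requested entry is 3135.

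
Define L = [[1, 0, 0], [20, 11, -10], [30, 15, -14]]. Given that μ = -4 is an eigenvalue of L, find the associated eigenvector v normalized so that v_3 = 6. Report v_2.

L + 4I = [[5, 0, 0], [20, 15, -10], [30, 15, -10]].
Solving (L + 4I)v = 0 gives the eigenspace spanned by (0, 4, 6).
With v_3 = 6, v = (0, 4, 6), so v_2 = 4.

4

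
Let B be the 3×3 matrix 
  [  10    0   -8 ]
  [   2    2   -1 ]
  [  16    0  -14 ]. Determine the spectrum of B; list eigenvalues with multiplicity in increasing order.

Characteristic polynomial: p(t) = t^3 + 2t^2 - 20t + 24 = (t - 2)^2(t + 6).
Roots (with multiplicity): -6, 2, 2.

-6, 2, 2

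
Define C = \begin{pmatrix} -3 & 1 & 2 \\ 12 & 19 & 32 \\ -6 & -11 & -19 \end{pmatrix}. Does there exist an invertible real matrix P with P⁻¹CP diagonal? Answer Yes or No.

Characteristic polynomial: p(μ) = μ^3 + 3μ^2 - 9μ - 27 = (μ - 3)(μ + 3)^2.
μ = -3 has algebraic multiplicity 2; rank(C + 3I) = 2, so geometric multiplicity = 1.
Geometric multiplicity < algebraic multiplicity, so C is not diagonalizable.

No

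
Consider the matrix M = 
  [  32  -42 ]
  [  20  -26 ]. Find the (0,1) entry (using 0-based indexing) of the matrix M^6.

-84672

Characteristic polynomial: t^2 - 6t + 8 = (t - 4)(t - 2), so the eigenvalues are 2, 4.
t=2: eigenvector (7, 5).
t=4: eigenvector (3, 2).
P = [[7, 3], [5, 2]], D = diag(2, 4), P⁻¹ = [[-2, 3], [5, -7]].
M⁶ = P·diag(64, 4096)·P⁻¹ = [[60544, -84672], [40320, -56384]].
The requested entry is -84672.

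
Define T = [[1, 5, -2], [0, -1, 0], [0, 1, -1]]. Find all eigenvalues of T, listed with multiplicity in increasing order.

Characteristic polynomial: p(r) = r^3 + r^2 - r - 1 = (r - 1)(r + 1)^2.
Roots (with multiplicity): -1, -1, 1.

-1, -1, 1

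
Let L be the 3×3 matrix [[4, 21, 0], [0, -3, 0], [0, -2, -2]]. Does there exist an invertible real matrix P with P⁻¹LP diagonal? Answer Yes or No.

Characteristic polynomial: p(s) = s^3 + s^2 - 14s - 24 = (s - 4)(s + 2)(s + 3).
All 3 eigenvalues are distinct, so L is diagonalizable.

Yes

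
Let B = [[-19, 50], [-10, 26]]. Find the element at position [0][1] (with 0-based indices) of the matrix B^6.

466550

Characteristic polynomial: s^2 - 7s + 6 = (s - 6)(s - 1), so the eigenvalues are 1, 6.
s=1: eigenvector (5, 2).
s=6: eigenvector (2, 1).
P = [[5, 2], [2, 1]], D = diag(1, 6), P⁻¹ = [[1, -2], [-2, 5]].
B⁶ = P·diag(1, 46656)·P⁻¹ = [[-186619, 466550], [-93310, 233276]].
The requested entry is 466550.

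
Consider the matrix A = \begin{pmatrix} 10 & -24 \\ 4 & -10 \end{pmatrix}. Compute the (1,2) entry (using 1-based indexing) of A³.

-96

Characteristic polynomial: t^2 - 4 = (t - 2)(t + 2), so the eigenvalues are -2, 2.
t=2: eigenvector (3, 1).
t=-2: eigenvector (-2, -1).
P = [[3, -2], [1, -1]], D = diag(2, -2), P⁻¹ = [[1, -2], [1, -3]].
A³ = P·diag(8, -8)·P⁻¹ = [[40, -96], [16, -40]].
The requested entry is -96.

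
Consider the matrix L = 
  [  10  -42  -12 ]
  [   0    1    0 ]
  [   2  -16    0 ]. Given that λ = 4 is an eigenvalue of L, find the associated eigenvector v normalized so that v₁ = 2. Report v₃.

L − 4I = [[6, -42, -12], [0, -3, 0], [2, -16, -4]].
Solving (L − 4I)v = 0 gives the eigenspace spanned by (2, 0, 1).
With v₁ = 2, v = (2, 0, 1), so v₃ = 1.

1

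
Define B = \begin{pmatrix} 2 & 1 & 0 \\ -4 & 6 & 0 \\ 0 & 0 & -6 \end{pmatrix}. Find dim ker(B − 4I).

B − 4I = [[-2, 1, 0], [-4, 2, 0], [0, 0, -10]].
This matrix has rank 2, so its null space has dimension 3 − 2 = 1.

1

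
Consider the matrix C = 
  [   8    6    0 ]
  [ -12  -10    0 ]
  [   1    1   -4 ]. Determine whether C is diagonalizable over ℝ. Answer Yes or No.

No

Characteristic polynomial: p(λ) = λ^3 + 6λ^2 - 32 = (λ - 2)(λ + 4)^2.
λ = -4 has algebraic multiplicity 2; rank(C + 4I) = 2, so geometric multiplicity = 1.
Geometric multiplicity < algebraic multiplicity, so C is not diagonalizable.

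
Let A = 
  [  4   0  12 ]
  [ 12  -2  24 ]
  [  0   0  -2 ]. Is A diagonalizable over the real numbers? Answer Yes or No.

Yes

Characteristic polynomial: p(t) = t^3 - 12t - 16 = (t - 4)(t + 2)^2.
t = -2 has algebraic multiplicity 2; rank(A + 2I) = 1, so geometric multiplicity = 2.
Every eigenvalue has geometric = algebraic multiplicity, so A is diagonalizable.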